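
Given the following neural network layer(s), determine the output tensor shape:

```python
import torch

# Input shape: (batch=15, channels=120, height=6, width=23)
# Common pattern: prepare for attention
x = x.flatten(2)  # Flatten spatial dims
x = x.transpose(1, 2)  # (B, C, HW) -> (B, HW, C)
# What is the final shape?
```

Input: (15, 120, 6, 23) -> after flatten(2): (15, 120, 138) -> Output: (15, 138, 120)

Answer: (15, 138, 120)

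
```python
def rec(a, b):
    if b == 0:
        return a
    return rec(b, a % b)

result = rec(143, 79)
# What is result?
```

rec(143, 79) -> rec(79, 64) -> rec(64, 15) -> rec(15, 4) -> rec(4, 3) -> rec(3, 1) -> rec(1, 0) -> 1

Answer: 1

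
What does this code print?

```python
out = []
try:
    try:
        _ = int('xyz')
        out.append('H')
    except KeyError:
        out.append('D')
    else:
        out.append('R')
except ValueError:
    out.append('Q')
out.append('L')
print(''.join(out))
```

Execution trace: 'Q' (outer except ValueError) → 'L' (after the try/except). Output: QL

Answer: QL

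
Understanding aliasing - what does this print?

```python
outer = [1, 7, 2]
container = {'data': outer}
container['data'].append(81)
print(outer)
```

Key concept: dict holds reference to list.
Step by step:
`outer = [1, 7, 2]` → outer = [1, 7, 2]
`container = {'data': outer}` → container = {'data': [1, 7, 2]}
`container['data'].append(81)` → outer = [1, 7, 2, 81]; container = {'data': [1, 7, 2, 81]}
`print(outer)` → prints [1, 7, 2, 81]

Answer: [1, 7, 2, 81]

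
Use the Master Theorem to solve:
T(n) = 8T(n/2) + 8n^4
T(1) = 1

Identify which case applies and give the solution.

a=8, b=2, f(n)=8n^4. log_2(8) = 3. Since c=4 > 3 and the regularity condition holds (8(n/2)^4 = (8/2^4)n^4 with 8/2^4 < 1), Case 3 applies: T(n) = Θ(f(n)) = O(n^4).

Answer: O(n^4) - Case 3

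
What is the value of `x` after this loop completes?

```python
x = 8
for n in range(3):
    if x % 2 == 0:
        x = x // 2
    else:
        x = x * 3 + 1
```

Collatz-style transformation from 8
`x` takes the values: 8 → 4 → 2 → 1

Answer: 1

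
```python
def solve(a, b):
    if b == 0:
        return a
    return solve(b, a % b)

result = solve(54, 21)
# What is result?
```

solve(54, 21) -> solve(21, 12) -> solve(12, 9) -> solve(9, 3) -> solve(3, 0) -> 3

Answer: 3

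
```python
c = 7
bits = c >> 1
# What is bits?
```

Trace:
`c = 7` → c = 7
`bits = c >> 1` → bits = 3
So bits = 3

Answer: 3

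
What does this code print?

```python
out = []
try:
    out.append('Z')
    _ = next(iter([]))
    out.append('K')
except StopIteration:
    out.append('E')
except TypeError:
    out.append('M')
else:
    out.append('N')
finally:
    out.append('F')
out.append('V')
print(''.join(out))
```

Execution trace: 'Z' (try body) → 'E' (except StopIteration) → 'F' (finally) → 'V' (after the try/except). Output: ZEFV

Answer: ZEFV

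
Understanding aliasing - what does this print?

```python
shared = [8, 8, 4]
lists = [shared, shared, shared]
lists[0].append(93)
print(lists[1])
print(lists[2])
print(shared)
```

Key concept: list of same reference.
Step by step:
`shared = [8, 8, 4]` → shared = [8, 8, 4]
`lists = [shared, shared, shared]` → lists = [[8, 8, 4], [8, 8, 4], [8, 8, 4]]
`lists[0].append(93)` → shared = [8, 8, 4, 93]; lists = [[8, 8, 4, 93], [8, 8, 4, 93], [8, 8, 4, 93]]
`print(lists[1])` → prints [8, 8, 4, 93]
`print(lists[2])` → prints [8, 8, 4, 93]
`print(shared)` → prints [8, 8, 4, 93]

Answer:
[8, 8, 4, 93]
[8, 8, 4, 93]
[8, 8, 4, 93]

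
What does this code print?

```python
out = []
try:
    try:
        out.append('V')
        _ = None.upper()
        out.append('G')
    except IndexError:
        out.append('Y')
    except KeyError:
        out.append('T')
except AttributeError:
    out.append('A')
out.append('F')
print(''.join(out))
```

Execution trace: 'V' (try body) → 'A' (outer except AttributeError) → 'F' (after the try/except). Output: VAF

Answer: VAF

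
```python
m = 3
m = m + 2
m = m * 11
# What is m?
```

Trace:
`m = 3` → m = 3
`m = m + 2` → m = 5
`m = m * 11` → m = 55
So m = 55

Answer: 55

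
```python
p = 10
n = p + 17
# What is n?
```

Trace:
`p = 10` → p = 10
`n = p + 17` → n = 27
So n = 27

Answer: 27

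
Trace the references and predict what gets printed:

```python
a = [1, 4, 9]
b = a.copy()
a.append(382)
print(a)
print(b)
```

Key concept: list.copy() creates independent copy.
Step by step:
`a = [1, 4, 9]` → a = [1, 4, 9]
`b = a.copy()` → b = [1, 4, 9]
`a.append(382)` → a = [1, 4, 9, 382]
`print(a)` → prints [1, 4, 9, 382]
`print(b)` → prints [1, 4, 9]

Answer:
[1, 4, 9, 382]
[1, 4, 9]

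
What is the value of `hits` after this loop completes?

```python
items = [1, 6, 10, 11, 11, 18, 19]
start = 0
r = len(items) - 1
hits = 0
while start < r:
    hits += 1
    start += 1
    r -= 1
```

Iterations until pointers meet (list length 7)
`hits` takes the values: 0 → 1 → 2 → 3

Answer: 3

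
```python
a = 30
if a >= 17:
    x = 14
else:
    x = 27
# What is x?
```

Trace:
`a = 30` → a = 30
`if a >= 17: ...` → a >= 17 is True → x = 14
So x = 14

Answer: 14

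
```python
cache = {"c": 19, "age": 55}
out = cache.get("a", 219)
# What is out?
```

Trace:
`cache = {"c": 19, "age": 55}` → cache = {'c': 19, 'age': 55}
`out = cache.get("a", 219)` → out = 219
So out = 219

Answer: 219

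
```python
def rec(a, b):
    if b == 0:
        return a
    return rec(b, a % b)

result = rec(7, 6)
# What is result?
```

rec(7, 6) -> rec(6, 1) -> rec(1, 0) -> 1

Answer: 1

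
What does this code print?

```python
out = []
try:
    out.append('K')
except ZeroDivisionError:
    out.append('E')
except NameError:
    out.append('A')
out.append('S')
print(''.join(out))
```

Execution trace: 'K' (try body, no exception) → 'S' (after the try/except). Output: KS

Answer: KS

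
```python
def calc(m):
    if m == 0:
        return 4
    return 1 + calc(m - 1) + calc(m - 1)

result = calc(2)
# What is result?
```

calc(m) = 1 + 2·calc(m-1), calc(0)=4. Closed form: (4+1)·2^2 - 1 = 19.

Answer: 19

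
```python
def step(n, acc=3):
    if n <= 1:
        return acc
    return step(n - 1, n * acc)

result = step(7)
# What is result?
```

Accumulator trace (n, acc): (7, 3) -> (6, 21) -> (5, 126) -> (4, 630) -> (3, 2520) -> (2, 7560) -> (1, 15120) -> return 15120

Answer: 15120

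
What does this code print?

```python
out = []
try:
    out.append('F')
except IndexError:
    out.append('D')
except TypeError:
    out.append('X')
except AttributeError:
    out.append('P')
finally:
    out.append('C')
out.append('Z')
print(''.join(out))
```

Execution trace: 'F' (try body, no exception) → 'C' (finally) → 'Z' (after the try/except). Output: FCZ

Answer: FCZ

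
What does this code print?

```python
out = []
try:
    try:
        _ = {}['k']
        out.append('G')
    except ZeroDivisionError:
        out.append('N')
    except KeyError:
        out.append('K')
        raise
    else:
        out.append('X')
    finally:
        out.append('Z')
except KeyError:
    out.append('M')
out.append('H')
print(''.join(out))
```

Execution trace: 'K' (inner except KeyError) → 'Z' (inner finally) → 'M' (outer except KeyError) → 'H' (after the try/except). Output: KZMH

Answer: KZMH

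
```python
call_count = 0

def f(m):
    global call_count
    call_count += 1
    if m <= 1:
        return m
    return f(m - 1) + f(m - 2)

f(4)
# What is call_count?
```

Calls(m) = 1 + Calls(m-1) + Calls(m-2); Calls(0)=Calls(1)=1. For m=4 this gives 9.

Answer: 9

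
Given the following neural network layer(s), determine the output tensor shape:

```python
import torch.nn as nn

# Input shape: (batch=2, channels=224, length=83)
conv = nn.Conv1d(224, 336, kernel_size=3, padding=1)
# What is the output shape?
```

Input: (2, 224, 83) -> Output: (2, 336, 83)

Answer: (2, 336, 83)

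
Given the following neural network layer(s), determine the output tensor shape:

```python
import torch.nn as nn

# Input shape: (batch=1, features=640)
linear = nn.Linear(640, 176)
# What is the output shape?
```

Input: (1, 640) -> Output: (1, 176)

Answer: (1, 176)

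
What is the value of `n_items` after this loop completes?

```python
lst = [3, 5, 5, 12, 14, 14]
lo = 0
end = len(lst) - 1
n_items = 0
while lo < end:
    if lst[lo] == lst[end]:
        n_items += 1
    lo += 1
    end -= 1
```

Count matching pairs from ends
`n_items` takes the values: 0

Answer: 0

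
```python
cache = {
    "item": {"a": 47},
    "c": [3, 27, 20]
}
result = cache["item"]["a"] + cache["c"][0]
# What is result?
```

Trace:
`cache = { ...` → cache = {'item': {'a': 47}, 'c': [3, 27, 20]}
`result = cache["item"]["a"] + cache["c"][0]` → result = 50
So result = 50

Answer: 50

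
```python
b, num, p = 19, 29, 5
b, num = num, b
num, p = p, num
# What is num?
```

Trace:
`b, num, p = 19, 29, 5` → b = 19; num = 29; p = 5
`b, num = num, b` → b = 29; num = 19
`num, p = p, num` → num = 5; p = 19
So num = 5

Answer: 5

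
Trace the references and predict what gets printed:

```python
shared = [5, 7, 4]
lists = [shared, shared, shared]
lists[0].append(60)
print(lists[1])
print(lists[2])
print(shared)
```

Key concept: list of same reference.
Step by step:
`shared = [5, 7, 4]` → shared = [5, 7, 4]
`lists = [shared, shared, shared]` → lists = [[5, 7, 4], [5, 7, 4], [5, 7, 4]]
`lists[0].append(60)` → shared = [5, 7, 4, 60]; lists = [[5, 7, 4, 60], [5, 7, 4, 60], [5, 7, 4, 60]]
`print(lists[1])` → prints [5, 7, 4, 60]
`print(lists[2])` → prints [5, 7, 4, 60]
`print(shared)` → prints [5, 7, 4, 60]

Answer:
[5, 7, 4, 60]
[5, 7, 4, 60]
[5, 7, 4, 60]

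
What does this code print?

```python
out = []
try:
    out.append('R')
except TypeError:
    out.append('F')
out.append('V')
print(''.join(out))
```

Execution trace: 'R' (try body, no exception) → 'V' (after the try/except). Output: RV

Answer: RV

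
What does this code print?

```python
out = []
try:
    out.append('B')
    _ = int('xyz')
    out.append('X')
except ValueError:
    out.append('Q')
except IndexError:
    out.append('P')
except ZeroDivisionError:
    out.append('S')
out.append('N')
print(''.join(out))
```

Execution trace: 'B' (try body) → 'Q' (except ValueError) → 'N' (after the try/except). Output: BQN

Answer: BQN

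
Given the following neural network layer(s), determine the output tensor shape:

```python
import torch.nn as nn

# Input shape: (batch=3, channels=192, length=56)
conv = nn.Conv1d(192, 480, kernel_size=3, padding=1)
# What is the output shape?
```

Input: (3, 192, 56) -> Output: (3, 480, 56)

Answer: (3, 480, 56)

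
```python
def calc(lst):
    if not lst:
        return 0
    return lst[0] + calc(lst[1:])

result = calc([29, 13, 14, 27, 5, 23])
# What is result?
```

29 + 13 + 14 + 27 + 5 + 23 + 0 = 111

Answer: 111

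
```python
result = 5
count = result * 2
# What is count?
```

Trace:
`result = 5` → result = 5
`count = result * 2` → count = 10
So count = 10

Answer: 10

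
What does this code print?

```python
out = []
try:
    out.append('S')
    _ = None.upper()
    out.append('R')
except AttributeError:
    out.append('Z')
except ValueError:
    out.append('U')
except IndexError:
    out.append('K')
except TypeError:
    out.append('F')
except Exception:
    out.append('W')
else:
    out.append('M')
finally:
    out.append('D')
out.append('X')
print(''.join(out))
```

Execution trace: 'S' (try body) → 'Z' (except AttributeError) → 'D' (finally) → 'X' (after the try/except). Output: SZDX

Answer: SZDX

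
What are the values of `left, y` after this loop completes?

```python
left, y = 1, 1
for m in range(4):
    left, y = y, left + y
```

Fibonacci: after 4 iterations
`left, y` takes the values: (1, 1) → (1, 2) → (2, 3) → (3, 5) → (5, 8)

Answer: 5, 8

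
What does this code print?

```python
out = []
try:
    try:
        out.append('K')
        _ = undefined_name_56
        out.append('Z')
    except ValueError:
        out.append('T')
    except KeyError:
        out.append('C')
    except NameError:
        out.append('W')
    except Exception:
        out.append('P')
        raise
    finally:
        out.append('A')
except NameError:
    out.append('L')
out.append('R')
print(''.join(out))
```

Execution trace: 'K' (inner try body) → 'W' (inner except NameError) → 'A' (inner finally) → 'R' (after the try/except). Output: KWAR

Answer: KWAR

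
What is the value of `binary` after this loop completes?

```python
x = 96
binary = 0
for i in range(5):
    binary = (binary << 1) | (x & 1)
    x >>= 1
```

Reverse lowest 5 bits of 96
`binary` takes the values: 0

Answer: 0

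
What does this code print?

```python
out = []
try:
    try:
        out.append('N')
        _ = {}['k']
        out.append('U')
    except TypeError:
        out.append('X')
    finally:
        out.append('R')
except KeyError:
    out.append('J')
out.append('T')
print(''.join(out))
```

Execution trace: 'N' (try body) → 'R' (finally) → 'J' (outer except KeyError) → 'T' (after the try/except). Output: NRJT

Answer: NRJT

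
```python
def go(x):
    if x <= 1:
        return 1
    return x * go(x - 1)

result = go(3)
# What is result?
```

go(3) = 3 * 2 * 1 = 6

Answer: 6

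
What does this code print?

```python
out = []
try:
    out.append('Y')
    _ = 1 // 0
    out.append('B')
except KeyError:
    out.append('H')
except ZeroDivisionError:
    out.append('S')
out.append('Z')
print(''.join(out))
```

Execution trace: 'Y' (try body) → 'S' (except ZeroDivisionError) → 'Z' (after the try/except). Output: YSZ

Answer: YSZ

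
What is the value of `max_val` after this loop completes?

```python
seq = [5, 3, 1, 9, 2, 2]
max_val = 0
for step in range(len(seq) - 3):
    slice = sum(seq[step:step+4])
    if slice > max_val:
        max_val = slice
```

Max sum of 4-element window in [5, 3, 1, 9, 2, 2]
`max_val` takes the values: 0 → 18

Answer: 18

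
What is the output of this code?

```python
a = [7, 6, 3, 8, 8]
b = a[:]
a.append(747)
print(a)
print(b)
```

Key concept: slice [:] creates copy.
Step by step:
`a = [7, 6, 3, 8, 8]` → a = [7, 6, 3, 8, 8]
`b = a[:]` → b = [7, 6, 3, 8, 8]
`a.append(747)` → a = [7, 6, 3, 8, 8, 747]
`print(a)` → prints [7, 6, 3, 8, 8, 747]
`print(b)` → prints [7, 6, 3, 8, 8]

Answer:
[7, 6, 3, 8, 8, 747]
[7, 6, 3, 8, 8]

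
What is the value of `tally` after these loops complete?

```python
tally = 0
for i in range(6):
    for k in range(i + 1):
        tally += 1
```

Triangle: 1 + 2 + ... + 6
`tally` takes the values: 0 → 1 → 2 → 3 → 4 → 5 → 6 → 7 → 8 → 9 → 10 → 11 → 12 → 13 → 14 → 15 → 16 → 17 → 18 → 19 → 20 → 21

Answer: 21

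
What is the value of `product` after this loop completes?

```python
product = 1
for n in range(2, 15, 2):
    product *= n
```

Product of even numbers 2 to 14
`product` takes the values: 1 → 2 → 8 → 48 → 384 → 3840 → 46080 → 645120

Answer: 645120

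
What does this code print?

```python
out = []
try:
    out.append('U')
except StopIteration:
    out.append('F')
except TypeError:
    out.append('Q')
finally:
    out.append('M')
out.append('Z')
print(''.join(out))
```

Execution trace: 'U' (try body, no exception) → 'M' (finally) → 'Z' (after the try/except). Output: UMZ

Answer: UMZ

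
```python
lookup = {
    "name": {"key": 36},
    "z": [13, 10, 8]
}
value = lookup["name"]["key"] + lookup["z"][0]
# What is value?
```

Trace:
`lookup = { ...` → lookup = {'name': {'key': 36}, 'z': [13, 10, 8]}
`value = lookup["name"]["key"] + lookup["z"][0]` → value = 49
So value = 49

Answer: 49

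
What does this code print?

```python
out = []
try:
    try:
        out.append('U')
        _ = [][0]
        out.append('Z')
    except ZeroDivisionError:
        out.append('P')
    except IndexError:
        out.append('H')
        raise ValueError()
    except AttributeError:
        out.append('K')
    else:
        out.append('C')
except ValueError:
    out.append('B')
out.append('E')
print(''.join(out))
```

Execution trace: 'U' (try body) → 'H' (except IndexError) → 'B' (outer except ValueError) → 'E' (after the try/except). Output: UHBE

Answer: UHBE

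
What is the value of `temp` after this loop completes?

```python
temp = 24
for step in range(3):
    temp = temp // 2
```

Halve 3 times: 24 // 2^3 = 3
`temp` takes the values: 24 → 12 → 6 → 3

Answer: 3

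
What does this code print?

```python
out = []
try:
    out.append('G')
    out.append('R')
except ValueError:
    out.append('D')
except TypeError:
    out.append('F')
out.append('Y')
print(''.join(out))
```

Execution trace: 'G' (try body) → 'R' (try body, no exception) → 'Y' (after the try/except). Output: GRY

Answer: GRY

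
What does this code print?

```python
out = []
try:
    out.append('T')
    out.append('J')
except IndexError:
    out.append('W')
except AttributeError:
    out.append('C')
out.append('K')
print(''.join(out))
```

Execution trace: 'T' (try body) → 'J' (try body, no exception) → 'K' (after the try/except). Output: TJK

Answer: TJK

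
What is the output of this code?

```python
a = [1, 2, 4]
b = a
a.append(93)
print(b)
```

Key concept: basic list aliasing.
Step by step:
`a = [1, 2, 4]` → a = [1, 2, 4]
`b = a` → b = [1, 2, 4] (same object as a)
`a.append(93)` → a = [1, 2, 4, 93] (same object as b); b = [1, 2, 4, 93] (same object as a)
`print(b)` → prints [1, 2, 4, 93]

Answer: [1, 2, 4, 93]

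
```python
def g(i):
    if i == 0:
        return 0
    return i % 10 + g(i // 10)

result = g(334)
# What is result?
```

Sum of digits of 334: 4 + 3 + 3 = 10

Answer: 10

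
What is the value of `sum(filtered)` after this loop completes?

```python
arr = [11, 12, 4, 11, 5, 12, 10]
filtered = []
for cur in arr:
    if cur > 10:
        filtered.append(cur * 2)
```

Sum of doubled values > 10
`filtered` takes the values: [] → [22] → [22, 24] → [22, 24, 22] → [22, 24, 22, 24]
So `sum(filtered)` = 92

Answer: 92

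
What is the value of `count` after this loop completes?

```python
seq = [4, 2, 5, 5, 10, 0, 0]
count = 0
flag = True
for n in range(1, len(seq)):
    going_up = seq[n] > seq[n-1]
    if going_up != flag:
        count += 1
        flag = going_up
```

Count direction changes in [4, 2, 5, 5, 10, 0, 0]
`count` takes the values: 0 → 1 → 2 → 3 → 4 → 5

Answer: 5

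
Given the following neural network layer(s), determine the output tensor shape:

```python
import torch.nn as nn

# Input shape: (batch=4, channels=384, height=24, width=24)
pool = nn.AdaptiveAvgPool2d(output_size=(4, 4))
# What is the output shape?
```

Input: (4, 384, 24, 24) -> Output: (4, 384, 4, 4)

Answer: (4, 384, 4, 4)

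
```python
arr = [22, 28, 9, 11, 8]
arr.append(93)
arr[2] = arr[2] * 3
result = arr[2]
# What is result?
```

Trace:
`arr = [22, 28, 9, 11, 8]` → arr = [22, 28, 9, 11, 8]
`arr.append(93)` → arr = [22, 28, 9, 11, 8, 93]
`arr[2] = arr[2] * 3` → arr = [22, 28, 27, 11, 8, 93]
`result = arr[2]` → result = 27
So result = 27

Answer: 27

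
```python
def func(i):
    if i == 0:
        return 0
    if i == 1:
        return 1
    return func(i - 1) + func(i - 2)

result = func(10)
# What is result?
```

Build up from base cases: func(0)=0, func(1)=1, func(2)=1, func(3)=2, func(4)=3, func(5)=5, func(6)=8, ..., func(10)=55

Answer: 55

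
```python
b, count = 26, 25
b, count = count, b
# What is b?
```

Trace:
`b, count = 26, 25` → b = 26; count = 25
`b, count = count, b` → b = 25; count = 26
So b = 25

Answer: 25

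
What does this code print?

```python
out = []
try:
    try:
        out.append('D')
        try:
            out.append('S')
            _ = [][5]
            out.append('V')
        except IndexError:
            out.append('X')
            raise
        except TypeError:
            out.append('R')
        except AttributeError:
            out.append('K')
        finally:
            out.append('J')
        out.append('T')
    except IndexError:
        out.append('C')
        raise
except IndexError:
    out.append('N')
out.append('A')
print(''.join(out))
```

Execution trace: 'D' (try body) → 'S' (inner try body) → 'X' (inner except IndexError) → 'J' (inner finally) → 'C' (except IndexError) → 'N' (outer except IndexError) → 'A' (after the try/except). Output: DSXJCNA

Answer: DSXJCNA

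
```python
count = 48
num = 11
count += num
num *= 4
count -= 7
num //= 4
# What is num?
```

Trace:
`count = 48` → count = 48
`num = 11` → num = 11
`count += num` → count = 59
`num *= 4` → num = 44
`count -= 7` → count = 52
`num //= 4` → num = 11
So num = 11

Answer: 11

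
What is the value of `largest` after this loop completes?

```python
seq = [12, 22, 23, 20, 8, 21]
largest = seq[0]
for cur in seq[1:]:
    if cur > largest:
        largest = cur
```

Maximum of [12, 22, 23, 20, 8, 21]
`largest` takes the values: 12 → 22 → 23

Answer: 23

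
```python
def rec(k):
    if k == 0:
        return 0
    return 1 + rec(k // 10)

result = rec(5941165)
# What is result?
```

Count of digits of 5941165: 7

Answer: 7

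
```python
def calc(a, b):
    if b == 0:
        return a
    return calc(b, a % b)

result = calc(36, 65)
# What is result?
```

calc(36, 65) -> calc(65, 36) -> calc(36, 29) -> calc(29, 7) -> calc(7, 1) -> calc(1, 0) -> 1

Answer: 1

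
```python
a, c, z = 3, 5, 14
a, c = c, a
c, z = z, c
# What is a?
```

Trace:
`a, c, z = 3, 5, 14` → a = 3; c = 5; z = 14
`a, c = c, a` → a = 5; c = 3
`c, z = z, c` → c = 14; z = 3
So a = 5

Answer: 5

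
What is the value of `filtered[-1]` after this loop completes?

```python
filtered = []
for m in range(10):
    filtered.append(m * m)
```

Last element of squares 0 to 9
`filtered` takes the values: [] → [0] → [0, 1] → [0, 1, 4] → [0, 1, 4, 9] → [0, 1, 4, 9, 16] → [0, 1, 4, 9, 16, 25] → [0, 1, 4, 9, 16, 25, 36] → [0, 1, 4, 9, 16, 25, 36, 49] → [0, 1, 4, 9, 16, 25, 36, 49, 64] → [0, 1, 4, 9, 16, 25, 36, 49, 64, 81]
So `filtered[-1]` = 81

Answer: 81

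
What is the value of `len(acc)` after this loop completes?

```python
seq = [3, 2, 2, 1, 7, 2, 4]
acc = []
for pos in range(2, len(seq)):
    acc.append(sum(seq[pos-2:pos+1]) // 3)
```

Number of 3-element averages
`acc` takes the values: [] → [2] → [2, 1] → [2, 1, 3] → [2, 1, 3, 3] → [2, 1, 3, 3, 4]
So `len(acc)` = 5

Answer: 5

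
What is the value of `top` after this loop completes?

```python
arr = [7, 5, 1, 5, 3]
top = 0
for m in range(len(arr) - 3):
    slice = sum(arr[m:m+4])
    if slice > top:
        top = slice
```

Max sum of 4-element window in [7, 5, 1, 5, 3]
`top` takes the values: 0 → 18

Answer: 18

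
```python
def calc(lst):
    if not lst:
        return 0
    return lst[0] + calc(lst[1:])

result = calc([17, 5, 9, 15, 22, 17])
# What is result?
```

17 + 5 + 9 + 15 + 22 + 17 + 0 = 85

Answer: 85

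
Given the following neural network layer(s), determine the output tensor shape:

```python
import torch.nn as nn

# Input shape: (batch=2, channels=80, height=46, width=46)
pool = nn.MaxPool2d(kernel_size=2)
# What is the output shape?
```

Input: (2, 80, 46, 46) -> Output: (2, 80, 23, 23)

Answer: (2, 80, 23, 23)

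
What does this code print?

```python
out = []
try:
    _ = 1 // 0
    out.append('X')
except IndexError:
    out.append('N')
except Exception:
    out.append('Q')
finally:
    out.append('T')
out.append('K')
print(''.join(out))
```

Execution trace: 'Q' (except Exception) → 'T' (finally) → 'K' (after the try/except). Output: QTK

Answer: QTK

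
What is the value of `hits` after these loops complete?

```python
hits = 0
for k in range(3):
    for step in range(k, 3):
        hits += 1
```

Upper triangle: 3 + 2 + ... + 1
`hits` takes the values: 0 → 1 → 2 → 3 → 4 → 5 → 6

Answer: 6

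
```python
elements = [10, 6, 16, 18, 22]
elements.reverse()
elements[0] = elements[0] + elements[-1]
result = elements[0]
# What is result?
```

Trace:
`elements = [10, 6, 16, 18, 22]` → elements = [10, 6, 16, 18, 22]
`elements.reverse()` → elements = [22, 18, 16, 6, 10]
`elements[0] = elements[0] + elements[-1]` → elements = [32, 18, 16, 6, 10]
`result = elements[0]` → result = 32
So result = 32

Answer: 32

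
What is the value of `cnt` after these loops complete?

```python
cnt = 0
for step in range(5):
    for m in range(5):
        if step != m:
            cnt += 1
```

5² - 5 (exclude diagonal)
`cnt` takes the values: 0 → 1 → 2 → 3 → 4 → 5 → 6 → 7 → 8 → 9 → 10 → 11 → 12 → 13 → 14 → 15 → 16 → 17 → 18 → 19 → 20

Answer: 20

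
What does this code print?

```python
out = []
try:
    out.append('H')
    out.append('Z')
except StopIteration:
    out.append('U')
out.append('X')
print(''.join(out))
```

Execution trace: 'H' (try body) → 'Z' (try body, no exception) → 'X' (after the try/except). Output: HZX

Answer: HZX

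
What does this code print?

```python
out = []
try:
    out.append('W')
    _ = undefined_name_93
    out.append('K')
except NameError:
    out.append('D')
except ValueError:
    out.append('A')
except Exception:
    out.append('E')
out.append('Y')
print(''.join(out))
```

Execution trace: 'W' (try body) → 'D' (except NameError) → 'Y' (after the try/except). Output: WDY

Answer: WDY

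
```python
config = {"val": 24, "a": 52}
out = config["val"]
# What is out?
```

Trace:
`config = {"val": 24, "a": 52}` → config = {'val': 24, 'a': 52}
`out = config["val"]` → out = 24
So out = 24

Answer: 24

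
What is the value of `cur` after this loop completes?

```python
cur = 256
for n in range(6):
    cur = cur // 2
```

Halve 6 times: 256 // 2^6 = 4
`cur` takes the values: 256 → 128 → 64 → 32 → 16 → 8 → 4

Answer: 4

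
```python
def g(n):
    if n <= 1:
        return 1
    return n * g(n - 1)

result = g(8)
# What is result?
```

g(8) = 8 * 7 * 6 * 5 * 4 * 3 * 2 * 1 = 40320

Answer: 40320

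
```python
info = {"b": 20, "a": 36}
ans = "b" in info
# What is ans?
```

Trace:
`info = {"b": 20, "a": 36}` → info = {'b': 20, 'a': 36}
`ans = "b" in info` → ans = True
So ans = True

Answer: True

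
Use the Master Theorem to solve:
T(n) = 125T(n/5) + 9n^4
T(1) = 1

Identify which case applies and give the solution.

a=125, b=5, f(n)=9n^4. log_5(125) = 3. Since c=4 > 3 and the regularity condition holds (125(n/5)^4 = (125/5^4)n^4 with 125/5^4 < 1), Case 3 applies: T(n) = Θ(f(n)) = O(n^4).

Answer: O(n^4) - Case 3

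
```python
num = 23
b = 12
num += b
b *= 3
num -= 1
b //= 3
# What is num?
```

Trace:
`num = 23` → num = 23
`b = 12` → b = 12
`num += b` → num = 35
`b *= 3` → b = 36
`num -= 1` → num = 34
`b //= 3` → b = 12
So num = 34

Answer: 34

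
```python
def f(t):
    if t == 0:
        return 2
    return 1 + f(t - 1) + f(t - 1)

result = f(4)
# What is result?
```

f(t) = 1 + 2·f(t-1), f(0)=2. Closed form: (2+1)·2^4 - 1 = 47.

Answer: 47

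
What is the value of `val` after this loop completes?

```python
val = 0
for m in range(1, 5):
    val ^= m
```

XOR of 1 to 4
`val` takes the values: 0 → 1 → 3 → 0 → 4

Answer: 4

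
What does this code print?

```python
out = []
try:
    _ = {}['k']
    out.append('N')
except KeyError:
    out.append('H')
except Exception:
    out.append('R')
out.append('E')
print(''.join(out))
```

Execution trace: 'H' (except KeyError) → 'E' (after the try/except). Output: HE

Answer: HE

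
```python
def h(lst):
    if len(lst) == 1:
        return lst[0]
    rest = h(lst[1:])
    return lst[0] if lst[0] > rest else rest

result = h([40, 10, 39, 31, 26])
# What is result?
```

Recursive max over [40, 10, 39, 31, 26] = 40

Answer: 40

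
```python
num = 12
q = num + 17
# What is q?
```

Trace:
`num = 12` → num = 12
`q = num + 17` → q = 29
So q = 29

Answer: 29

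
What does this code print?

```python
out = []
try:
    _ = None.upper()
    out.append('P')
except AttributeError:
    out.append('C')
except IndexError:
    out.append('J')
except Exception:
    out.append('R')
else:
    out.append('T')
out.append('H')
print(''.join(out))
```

Execution trace: 'C' (except AttributeError) → 'H' (after the try/except). Output: CH

Answer: CH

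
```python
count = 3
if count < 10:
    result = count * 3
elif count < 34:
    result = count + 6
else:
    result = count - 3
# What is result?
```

Trace:
`count = 3` → count = 3
`if count < 10: ...` → count < 10 is True → result = 9
So result = 9

Answer: 9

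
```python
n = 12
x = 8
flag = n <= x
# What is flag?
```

Trace:
`n = 12` → n = 12
`x = 8` → x = 8
`flag = n <= x` → flag = False
So flag = False

Answer: False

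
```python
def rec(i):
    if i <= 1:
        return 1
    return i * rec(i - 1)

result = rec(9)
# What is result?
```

rec(9) = 9 * 8 * 7 * 6 * 5 * 4 * 3 * 2 * 1 = 362880

Answer: 362880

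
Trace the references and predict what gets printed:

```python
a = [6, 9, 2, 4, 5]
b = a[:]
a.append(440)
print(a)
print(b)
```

Key concept: slice [:] creates copy.
Step by step:
`a = [6, 9, 2, 4, 5]` → a = [6, 9, 2, 4, 5]
`b = a[:]` → b = [6, 9, 2, 4, 5]
`a.append(440)` → a = [6, 9, 2, 4, 5, 440]
`print(a)` → prints [6, 9, 2, 4, 5, 440]
`print(b)` → prints [6, 9, 2, 4, 5]

Answer:
[6, 9, 2, 4, 5, 440]
[6, 9, 2, 4, 5]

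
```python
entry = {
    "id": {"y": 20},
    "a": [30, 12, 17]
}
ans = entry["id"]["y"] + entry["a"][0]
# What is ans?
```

Trace:
`entry = { ...` → entry = {'id': {'y': 20}, 'a': [30, 12, 17]}
`ans = entry["id"]["y"] + entry["a"][0]` → ans = 50
So ans = 50

Answer: 50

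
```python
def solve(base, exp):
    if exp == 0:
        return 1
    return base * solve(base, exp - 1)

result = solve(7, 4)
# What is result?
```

solve(7, 4) = 7 * 7 * 7 * 7 = 2401

Answer: 2401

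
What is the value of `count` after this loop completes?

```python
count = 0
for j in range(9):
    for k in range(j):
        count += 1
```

Triangle number: 0+1+2+...+8
`count` takes the values: 0 → 1 → 2 → 3 → 4 → 5 → 6 → 7 → 8 → 9 → 10 → 11 → 12 → 13 → 14 → 15 → 16 → 17 → 18 → 19 → 20 → 21 → 22 → 23 → 24 → 25 → 26 → 27 → 28 → 29 → 30 → 31 → 32 → 33 → 34 → 35 → 36

Answer: 36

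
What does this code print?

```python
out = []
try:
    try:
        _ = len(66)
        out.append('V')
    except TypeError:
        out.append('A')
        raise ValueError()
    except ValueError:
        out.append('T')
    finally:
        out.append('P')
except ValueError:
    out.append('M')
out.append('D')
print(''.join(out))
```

Execution trace: 'A' (inner except TypeError) → 'P' (inner finally) → 'M' (outer except ValueError) → 'D' (after the try/except). Output: APMD

Answer: APMD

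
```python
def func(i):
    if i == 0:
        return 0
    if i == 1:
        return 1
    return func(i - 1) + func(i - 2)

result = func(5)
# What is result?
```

Build up from base cases: func(0)=0, func(1)=1, func(2)=1, func(3)=2, func(4)=3, func(5)=5

Answer: 5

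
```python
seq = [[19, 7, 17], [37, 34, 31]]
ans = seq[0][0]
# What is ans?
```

Trace:
`seq = [[19, 7, 17], [37, 34, 31]]` → seq = [[19, 7, 17], [37, 34, 31]]
`ans = seq[0][0]` → ans = 19
So ans = 19

Answer: 19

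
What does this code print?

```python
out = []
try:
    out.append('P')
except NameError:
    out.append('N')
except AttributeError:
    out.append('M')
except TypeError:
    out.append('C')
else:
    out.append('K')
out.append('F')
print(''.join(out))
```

Execution trace: 'P' (try body, no exception) → 'K' (else) → 'F' (after the try/except). Output: PKF

Answer: PKF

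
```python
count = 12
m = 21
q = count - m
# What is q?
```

Trace:
`count = 12` → count = 12
`m = 21` → m = 21
`q = count - m` → q = -9
So q = -9

Answer: -9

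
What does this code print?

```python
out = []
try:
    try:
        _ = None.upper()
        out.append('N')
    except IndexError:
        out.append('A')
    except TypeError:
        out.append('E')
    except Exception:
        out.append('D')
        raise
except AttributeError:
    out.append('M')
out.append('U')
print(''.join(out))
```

Execution trace: 'D' (inner except Exception) → 'M' (outer except AttributeError) → 'U' (after the try/except). Output: DMU

Answer: DMU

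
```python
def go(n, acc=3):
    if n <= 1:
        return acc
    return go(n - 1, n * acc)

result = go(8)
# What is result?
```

Accumulator trace (n, acc): (8, 3) -> (7, 24) -> (6, 168) -> (5, 1008) -> (4, 5040) -> (3, 20160) -> (2, 60480) -> (1, 120960) -> return 120960

Answer: 120960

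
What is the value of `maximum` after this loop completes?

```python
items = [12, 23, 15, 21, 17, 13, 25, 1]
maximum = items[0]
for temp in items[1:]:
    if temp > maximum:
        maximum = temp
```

Maximum of [12, 23, 15, 21, 17, 13, 25, 1]
`maximum` takes the values: 12 → 23 → 25

Answer: 25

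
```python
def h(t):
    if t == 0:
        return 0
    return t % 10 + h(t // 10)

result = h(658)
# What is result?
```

Sum of digits of 658: 8 + 5 + 6 = 19

Answer: 19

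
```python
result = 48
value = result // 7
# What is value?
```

Trace:
`result = 48` → result = 48
`value = result // 7` → value = 6
So value = 6

Answer: 6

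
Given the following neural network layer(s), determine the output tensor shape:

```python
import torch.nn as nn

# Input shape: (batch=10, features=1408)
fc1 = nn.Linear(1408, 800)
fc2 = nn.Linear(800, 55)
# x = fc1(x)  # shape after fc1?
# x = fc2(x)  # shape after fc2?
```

Input: (10, 1408) -> after fc1: (10, 800) -> Output: (10, 55)

Answer: (10, 55)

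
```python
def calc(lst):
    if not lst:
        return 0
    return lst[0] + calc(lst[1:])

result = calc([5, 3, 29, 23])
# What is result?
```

5 + 3 + 29 + 23 + 0 = 60

Answer: 60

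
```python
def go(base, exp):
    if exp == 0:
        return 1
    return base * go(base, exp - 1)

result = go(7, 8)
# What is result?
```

go(7, 8) = 7 * 7 * 7 * 7 * 7 * 7 * 7 * 7 = 5764801

Answer: 5764801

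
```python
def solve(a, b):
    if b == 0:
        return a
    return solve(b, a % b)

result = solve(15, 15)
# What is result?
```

solve(15, 15) -> solve(15, 0) -> 15

Answer: 15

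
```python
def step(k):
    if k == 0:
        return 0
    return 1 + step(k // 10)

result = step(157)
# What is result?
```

Count of digits of 157: 3

Answer: 3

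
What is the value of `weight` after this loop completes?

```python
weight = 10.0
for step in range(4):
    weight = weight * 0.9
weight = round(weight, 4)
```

Exponential decay: 10.0 * 0.9^4
`weight` takes the values: 10.0 → 9.0 → 8.1 → 7.29 → 6.561

Answer: 6.561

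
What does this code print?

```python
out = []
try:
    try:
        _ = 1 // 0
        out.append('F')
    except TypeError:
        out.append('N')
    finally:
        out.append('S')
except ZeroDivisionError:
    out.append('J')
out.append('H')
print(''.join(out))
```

Execution trace: 'S' (finally) → 'J' (outer except ZeroDivisionError) → 'H' (after the try/except). Output: SJH

Answer: SJH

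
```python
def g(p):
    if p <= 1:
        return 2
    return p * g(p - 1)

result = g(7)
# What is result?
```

g(7) = 7 * 6 * 5 * 4 * 3 * 2 * 2 = 10080

Answer: 10080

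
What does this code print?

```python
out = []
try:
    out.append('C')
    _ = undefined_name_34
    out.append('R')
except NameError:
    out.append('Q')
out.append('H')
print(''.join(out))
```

Execution trace: 'C' (try body) → 'Q' (except NameError) → 'H' (after the try/except). Output: CQH

Answer: CQH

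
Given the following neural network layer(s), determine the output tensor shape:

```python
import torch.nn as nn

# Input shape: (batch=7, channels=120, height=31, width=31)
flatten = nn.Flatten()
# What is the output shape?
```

Input: (7, 120, 31, 31) -> Output: (7, 115320)

Answer: (7, 115320)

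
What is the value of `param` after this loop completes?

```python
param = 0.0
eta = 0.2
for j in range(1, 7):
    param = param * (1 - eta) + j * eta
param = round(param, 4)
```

Moving average with lr=0.2
`param` takes the values: 0.0 → 0.2 → 0.56 → 1.048 → 1.6384 → 2.31072 → 3.048576 → 3.0486

Answer: 3.0486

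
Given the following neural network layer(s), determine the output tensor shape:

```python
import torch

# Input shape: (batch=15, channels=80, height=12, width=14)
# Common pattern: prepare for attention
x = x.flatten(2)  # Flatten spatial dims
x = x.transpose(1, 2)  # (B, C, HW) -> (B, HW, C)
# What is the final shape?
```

Input: (15, 80, 12, 14) -> after flatten(2): (15, 80, 168) -> Output: (15, 168, 80)

Answer: (15, 168, 80)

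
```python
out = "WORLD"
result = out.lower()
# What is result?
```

Trace:
`out = "WORLD"` → out = 'WORLD'
`result = out.lower()` → result = 'world'
So result = 'world'

Answer: 'world'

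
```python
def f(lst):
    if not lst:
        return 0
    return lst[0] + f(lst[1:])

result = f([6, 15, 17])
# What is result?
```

6 + 15 + 17 + 0 = 38

Answer: 38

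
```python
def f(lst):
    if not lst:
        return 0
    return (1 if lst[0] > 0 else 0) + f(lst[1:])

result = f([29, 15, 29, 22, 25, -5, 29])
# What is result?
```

Count of positive elements in [29, 15, 29, 22, 25, -5, 29] = 6

Answer: 6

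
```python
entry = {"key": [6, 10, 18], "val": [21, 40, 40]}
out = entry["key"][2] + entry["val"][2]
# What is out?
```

Trace:
`entry = {"key": [6, 10, 18], "val": [21, 40, 40]}` → entry = {'key': [6, 10, 18], 'val': [21, 40, 40]}
`out = entry["key"][2] + entry["val"][2]` → out = 58
So out = 58

Answer: 58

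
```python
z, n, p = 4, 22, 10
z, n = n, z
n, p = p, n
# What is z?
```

Trace:
`z, n, p = 4, 22, 10` → z = 4; n = 22; p = 10
`z, n = n, z` → z = 22; n = 4
`n, p = p, n` → n = 10; p = 4
So z = 22

Answer: 22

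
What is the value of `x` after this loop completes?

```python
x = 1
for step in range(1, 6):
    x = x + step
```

Start at 1, add 1 through 5
`x` takes the values: 1 → 2 → 4 → 7 → 11 → 16

Answer: 16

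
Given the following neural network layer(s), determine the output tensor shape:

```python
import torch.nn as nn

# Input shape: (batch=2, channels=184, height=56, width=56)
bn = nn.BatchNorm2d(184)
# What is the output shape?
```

Input: (2, 184, 56, 56) -> Output: (2, 184, 56, 56)

Answer: (2, 184, 56, 56)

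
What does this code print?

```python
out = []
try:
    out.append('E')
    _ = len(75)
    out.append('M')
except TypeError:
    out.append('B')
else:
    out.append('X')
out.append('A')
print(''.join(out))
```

Execution trace: 'E' (try body) → 'B' (except TypeError) → 'A' (after the try/except). Output: EBA

Answer: EBA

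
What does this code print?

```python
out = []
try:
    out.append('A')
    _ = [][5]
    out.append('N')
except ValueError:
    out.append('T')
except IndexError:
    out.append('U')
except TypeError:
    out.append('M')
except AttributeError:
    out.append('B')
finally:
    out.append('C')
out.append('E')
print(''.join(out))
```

Execution trace: 'A' (try body) → 'U' (except IndexError) → 'C' (finally) → 'E' (after the try/except). Output: AUCE

Answer: AUCE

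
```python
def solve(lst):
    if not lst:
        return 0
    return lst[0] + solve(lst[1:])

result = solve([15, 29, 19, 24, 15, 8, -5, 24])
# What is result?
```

15 + 29 + 19 + 24 + 15 + 8 + (-5) + 24 + 0 = 129

Answer: 129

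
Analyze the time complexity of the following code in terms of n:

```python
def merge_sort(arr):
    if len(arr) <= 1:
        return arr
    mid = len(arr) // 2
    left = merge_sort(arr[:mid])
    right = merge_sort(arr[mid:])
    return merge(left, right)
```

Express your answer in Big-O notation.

This is Merge sort. Time complexity: O(n log n).

Answer: O(n log n)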